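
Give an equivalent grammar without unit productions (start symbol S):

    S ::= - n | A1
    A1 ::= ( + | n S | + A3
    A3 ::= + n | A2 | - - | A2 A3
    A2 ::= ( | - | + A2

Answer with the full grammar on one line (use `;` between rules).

S ::= ( + | n S | + A3 | - n; A1 ::= ( + | n S | + A3; A3 ::= ( | - | + A2 | + n | - - | A2 A3; A2 ::= ( | - | + A2

Unit pairs: A3 ⇒* {A2}; S ⇒* {A1}.
For each unit pair (A, B), copy every non-unit production of B to A, then drop all unit productions.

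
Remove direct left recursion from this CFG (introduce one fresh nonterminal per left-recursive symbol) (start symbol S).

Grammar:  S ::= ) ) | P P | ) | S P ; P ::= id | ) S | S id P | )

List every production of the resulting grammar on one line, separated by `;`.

S ::= ) ) S' | P P S' | ) S'; P ::= id | ) S | S id P | ); S' ::= P S' | ε

Left recursion appears on S.
For S: α = {P}, β = {) ), P P, )}. Rewrite as S → β S' and S' → α S' | ε.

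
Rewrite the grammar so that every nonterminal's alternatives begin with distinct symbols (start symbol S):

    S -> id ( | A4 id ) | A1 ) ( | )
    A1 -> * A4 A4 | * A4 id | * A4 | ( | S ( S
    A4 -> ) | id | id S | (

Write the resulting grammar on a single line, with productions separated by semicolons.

S -> id ( | A4 id ) | A1 ) ( | ); A1 -> ( | S ( S | * A4 A1'; A4 -> ) | ( | id A4'; A1' -> A4 | id | eps; A4' -> eps | S

A1 has alternatives sharing prefix '* A4': factor to A1 → * A4 A1' with A1' → A4 | id | ε.
A4 has alternatives sharing prefix 'id': factor to A4 → id A4' with A4' → ε | S.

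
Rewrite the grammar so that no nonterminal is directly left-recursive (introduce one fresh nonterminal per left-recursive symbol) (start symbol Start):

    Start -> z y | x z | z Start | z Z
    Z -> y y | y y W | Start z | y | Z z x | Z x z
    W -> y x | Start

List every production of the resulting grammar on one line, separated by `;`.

Start -> z y | x z | z Start | z Z; Z -> y y Z1 | y y W Z1 | Start z Z1 | y Z1; W -> y x | Start; Z1 -> z x Z1 | x z Z1 | eps

Z is directly left-recursive.
For Z: α = {z x, x z}, β = {y y, y y W, Start z, y}. Rewrite as Z → β Z1 and Z1 → α Z1 | ε.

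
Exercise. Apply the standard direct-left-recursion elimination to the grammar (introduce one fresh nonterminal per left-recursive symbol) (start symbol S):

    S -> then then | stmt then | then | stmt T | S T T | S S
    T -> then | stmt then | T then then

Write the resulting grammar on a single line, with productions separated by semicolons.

S -> then then S' | stmt then S' | then S' | stmt T S'; T -> then T' | stmt then T'; S' -> T T S' | S S' | ε; T' -> then then T' | ε

Directly left-recursive nonterminals: S, T.
For S: α = {T T, S}, β = {then then, stmt then, then, stmt T}. Rewrite as S → β S' and S' → α S' | ε.
For T: α = {then then}, β = {then, stmt then}. Rewrite as T → β T' and T' → α T' | ε.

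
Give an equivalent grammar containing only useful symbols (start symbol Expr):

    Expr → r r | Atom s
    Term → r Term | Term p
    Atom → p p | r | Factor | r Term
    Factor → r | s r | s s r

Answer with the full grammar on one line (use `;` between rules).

Expr → r r | Atom s; Atom → p p | r | Factor; Factor → r | s r | s s r

Generating nonterminals: {Atom, Expr, Factor}.
Reachable from Expr after that: {Atom, Expr, Factor}.
Removed useless symbols: {Term} and every production mentioning them.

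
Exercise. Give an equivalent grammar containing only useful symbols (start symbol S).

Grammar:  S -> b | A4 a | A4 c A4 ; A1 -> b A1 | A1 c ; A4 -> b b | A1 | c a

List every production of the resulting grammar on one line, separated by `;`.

S -> b | A4 a | A4 c A4; A4 -> b b | c a

Generating nonterminals: {A4, S}.
Reachable from S after that: {A4, S}.
Removed useless symbols: {A1} and every production mentioning them.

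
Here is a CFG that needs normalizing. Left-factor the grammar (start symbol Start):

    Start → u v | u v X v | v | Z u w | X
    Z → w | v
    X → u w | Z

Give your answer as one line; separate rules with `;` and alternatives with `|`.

Start → v | Z u w | X | u v Start1; Z → w | v; X → u w | Z; Start1 → ε | X v

Start has alternatives sharing prefix 'u v': factor to Start → u v Start1 with Start1 → ε | X v.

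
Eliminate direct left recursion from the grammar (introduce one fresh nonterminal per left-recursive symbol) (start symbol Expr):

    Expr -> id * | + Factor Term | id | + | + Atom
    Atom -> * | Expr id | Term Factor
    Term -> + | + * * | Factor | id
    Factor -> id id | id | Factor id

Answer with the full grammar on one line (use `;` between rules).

Expr -> id * | + Factor Term | id | + | + Atom; Atom -> * | Expr id | Term Factor; Term -> + | + * * | Factor | id; Factor -> id id Factor1 | id Factor1; Factor1 -> id Factor1 | ε

Left recursion appears on Factor.
For Factor: α = {id}, β = {id id, id}. Rewrite as Factor → β Factor1 and Factor1 → α Factor1 | ε.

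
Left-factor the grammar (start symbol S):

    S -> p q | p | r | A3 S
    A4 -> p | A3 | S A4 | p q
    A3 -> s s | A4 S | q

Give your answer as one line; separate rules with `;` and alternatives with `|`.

S -> r | A3 S | p S'; A4 -> A3 | S A4 | p A4'; A3 -> s s | A4 S | q; S' -> q | ε; A4' -> ε | q

S has alternatives sharing prefix 'p': factor to S → p S' with S' → q | ε.
A4 has alternatives sharing prefix 'p': factor to A4 → p A4' with A4' → ε | q.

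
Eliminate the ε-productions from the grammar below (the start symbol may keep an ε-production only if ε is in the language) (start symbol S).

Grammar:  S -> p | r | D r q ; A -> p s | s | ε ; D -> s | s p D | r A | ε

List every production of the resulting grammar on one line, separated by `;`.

Nullable set = {A, D}.
ε ∉ L(G), so no ε-production is kept.
For each production, add variants omitting each subset of nullable occurrences: S → D r q gives D r q | r q. D → s p D gives s p D | s p. D → r A gives r A | r.

S -> p | r | D r q | r q; A -> p s | s; D -> s | s p D | s p | r A | r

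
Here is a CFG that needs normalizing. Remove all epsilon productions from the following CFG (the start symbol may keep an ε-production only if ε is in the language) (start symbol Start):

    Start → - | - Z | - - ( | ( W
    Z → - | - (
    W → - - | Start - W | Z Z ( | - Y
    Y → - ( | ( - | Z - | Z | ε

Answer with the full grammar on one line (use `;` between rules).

The nullable symbols are {Y}.
ε ∉ L(G), so no ε-production is kept.
Expand every rule over subsets of its nullable positions: W → - Y gives - Y | -.

Start → - | - Z | - - ( | ( W; Z → - | - (; W → - - | Start - W | Z Z ( | - Y | -; Y → - ( | ( - | Z - | Z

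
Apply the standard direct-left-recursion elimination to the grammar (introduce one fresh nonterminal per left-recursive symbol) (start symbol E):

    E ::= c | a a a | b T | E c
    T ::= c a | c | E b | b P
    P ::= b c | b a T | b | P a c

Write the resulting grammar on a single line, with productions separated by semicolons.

Directly left-recursive nonterminals: E, P.
For E: α = {c}, β = {c, a a a, b T}. Rewrite as E → β E' and E' → α E' | ε.
For P: α = {a c}, β = {b c, b a T, b}. Rewrite as P → β P' and P' → α P' | ε.

E ::= c E' | a a a E' | b T E'; T ::= c a | c | E b | b P; P ::= b c P' | b a T P' | b P'; E' ::= c E' | epsilon; P' ::= a c P' | epsilon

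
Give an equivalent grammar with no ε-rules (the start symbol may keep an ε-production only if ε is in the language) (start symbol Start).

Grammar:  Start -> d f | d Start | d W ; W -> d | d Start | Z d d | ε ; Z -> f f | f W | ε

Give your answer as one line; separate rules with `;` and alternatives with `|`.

Start -> d f | d Start | d W | d; W -> d | d Start | Z d d | d d; Z -> f f | f W | f

Nullable nonterminals: {W, Z}.
ε ∉ L(G), so no ε-production is kept.
Add the nullable-subset variants: Start → d W gives d W | d. W → Z d d gives Z d d | d d. Z → f W gives f W | f.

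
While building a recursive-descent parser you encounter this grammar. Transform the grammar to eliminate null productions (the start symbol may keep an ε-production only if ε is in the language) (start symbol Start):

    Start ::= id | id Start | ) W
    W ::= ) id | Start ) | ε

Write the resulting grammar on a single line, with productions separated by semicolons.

Start ::= id | id Start | ) W | ); W ::= ) id | Start )

Nullable nonterminals: {W}.
ε ∉ L(G), so no ε-production is kept.
Expand every rule over subsets of its nullable positions: Start → ) W gives ) W | ).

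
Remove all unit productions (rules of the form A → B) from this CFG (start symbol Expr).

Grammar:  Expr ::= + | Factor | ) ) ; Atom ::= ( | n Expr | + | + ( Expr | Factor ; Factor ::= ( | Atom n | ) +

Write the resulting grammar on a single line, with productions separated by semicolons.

Unit pairs: Atom ⇒* {Factor}; Expr ⇒* {Factor}.
Replace each nonterminal's rules with the union of the non-unit rules of every nonterminal it unit-derives.

Expr ::= ( | Atom n | ) + | + | ) ); Atom ::= ( | n Expr | + | + ( Expr | Atom n | ) +; Factor ::= ( | Atom n | ) +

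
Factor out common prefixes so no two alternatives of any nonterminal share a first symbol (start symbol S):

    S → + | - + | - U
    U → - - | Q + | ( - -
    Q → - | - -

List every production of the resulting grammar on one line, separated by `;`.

S → + | - S'; U → - - | Q + | ( - -; Q → - Q'; S' → + | U; Q' → ε | -

S has alternatives sharing prefix '-': factor to S → - S' with S' → + | U.
Q has alternatives sharing prefix '-': factor to Q → - Q' with Q' → ε | -.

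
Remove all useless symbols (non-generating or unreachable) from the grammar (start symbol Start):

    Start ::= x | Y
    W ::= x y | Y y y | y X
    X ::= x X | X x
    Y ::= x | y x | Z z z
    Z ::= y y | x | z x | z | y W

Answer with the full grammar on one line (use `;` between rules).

Generating nonterminals: {Start, W, Y, Z}.
Reachable from Start after that: {Start, W, Y, Z}.
Removed useless symbols: {X} and every production mentioning them.

Start ::= x | Y; W ::= x y | Y y y; Y ::= x | y x | Z z z; Z ::= y y | x | z x | z | y W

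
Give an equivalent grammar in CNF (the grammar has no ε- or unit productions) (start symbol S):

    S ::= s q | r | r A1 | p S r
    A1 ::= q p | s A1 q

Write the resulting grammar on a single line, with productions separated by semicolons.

Introduce a nonterminal for each terminal appearing in a rule of length ≥ 2: X1 → s, X2 → q, X3 → r, X4 → p.
Binarize each right-hand side of length ≥ 3 by chaining fresh nonterminals (Y1, Y2, …): affected rules were S → X4 S X3; A1 → X1 A1 X2.

S ::= X1 X2 | r | X3 A1 | X4 Y1; A1 ::= X2 X4 | X1 Y2; X1 ::= s; X2 ::= q; X3 ::= r; X4 ::= p; Y1 ::= S X3; Y2 ::= A1 X2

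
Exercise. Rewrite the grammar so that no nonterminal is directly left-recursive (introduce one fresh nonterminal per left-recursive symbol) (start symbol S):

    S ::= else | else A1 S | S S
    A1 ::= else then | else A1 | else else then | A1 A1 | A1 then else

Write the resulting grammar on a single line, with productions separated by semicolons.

S ::= else S' | else A1 S S'; A1 ::= else then A1' | else A1 A1' | else else then A1'; S' ::= S S' | ε; A1' ::= A1 A1' | then else A1' | ε

Directly left-recursive nonterminals: S, A1.
For S: α = {S}, β = {else, else A1 S}. Rewrite as S → β S' and S' → α S' | ε.
For A1: α = {A1, then else}, β = {else then, else A1, else else then}. Rewrite as A1 → β A1' and A1' → α A1' | ε.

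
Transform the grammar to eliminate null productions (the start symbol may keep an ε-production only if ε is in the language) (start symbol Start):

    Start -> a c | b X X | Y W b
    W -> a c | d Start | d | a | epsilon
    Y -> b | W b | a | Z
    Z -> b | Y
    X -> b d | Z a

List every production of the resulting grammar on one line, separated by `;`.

Nullable set = {W}.
ε ∉ L(G), so no ε-production is kept.
Expand every rule over subsets of its nullable positions: Start → Y W b gives Y W b | Y b.

Start -> a c | b X X | Y W b | Y b; W -> a c | d Start | d | a; Y -> b | W b | a | Z; Z -> b | Y; X -> b d | Z a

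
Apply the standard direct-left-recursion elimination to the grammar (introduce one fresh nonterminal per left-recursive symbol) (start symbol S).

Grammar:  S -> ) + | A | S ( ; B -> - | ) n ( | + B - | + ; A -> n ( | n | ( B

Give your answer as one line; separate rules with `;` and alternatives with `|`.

S -> ) + S' | A S'; B -> - | ) n ( | + B - | +; A -> n ( | n | ( B; S' -> ( S' | ε

Left recursion appears on S.
For S: α = {(}, β = {) +, A}. Rewrite as S → β S' and S' → α S' | ε.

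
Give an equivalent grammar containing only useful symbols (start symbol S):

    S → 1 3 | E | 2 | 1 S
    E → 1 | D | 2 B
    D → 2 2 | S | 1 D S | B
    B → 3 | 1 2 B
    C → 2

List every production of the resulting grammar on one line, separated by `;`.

S → 1 3 | E | 2 | 1 S; E → 1 | D | 2 B; D → 2 2 | S | 1 D S | B; B → 3 | 1 2 B

Generating nonterminals: {B, C, D, E, S}.
Reachable from S after that: {B, D, E, S}.
Removed useless symbols: {C} and every production mentioning them.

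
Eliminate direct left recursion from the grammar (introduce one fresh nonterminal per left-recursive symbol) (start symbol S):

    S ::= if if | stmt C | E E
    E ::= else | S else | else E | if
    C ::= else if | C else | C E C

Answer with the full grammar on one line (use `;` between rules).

S ::= if if | stmt C | E E; E ::= else | S else | else E | if; C ::= else if C'; C' ::= else C' | E C C' | ε

C is directly left-recursive.
For C: α = {else, E C}, β = {else if}. Rewrite as C → β C' and C' → α C' | ε.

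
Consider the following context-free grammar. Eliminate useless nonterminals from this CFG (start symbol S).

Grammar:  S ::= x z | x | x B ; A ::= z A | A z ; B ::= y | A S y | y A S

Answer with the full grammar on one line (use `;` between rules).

S ::= x z | x | x B; B ::= y

Generating nonterminals: {B, S}.
Reachable from S after that: {B, S}.
Removed useless symbols: {A} and every production mentioning them.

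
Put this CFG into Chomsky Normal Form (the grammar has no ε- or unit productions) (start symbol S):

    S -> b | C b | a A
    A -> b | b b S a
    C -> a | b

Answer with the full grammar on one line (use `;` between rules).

S -> b | C X1 | X2 A; A -> b | X1 Y1; C -> a | b; X1 -> b; X2 -> a; Y1 -> X1 Y2; Y2 -> S X2

Introduce a nonterminal for each terminal appearing in a rule of length ≥ 2: X1 → b, X2 → a.
Binarize each right-hand side of length ≥ 3 by chaining fresh nonterminals (Y1, Y2, …): affected rules were A → X1 X1 S X2.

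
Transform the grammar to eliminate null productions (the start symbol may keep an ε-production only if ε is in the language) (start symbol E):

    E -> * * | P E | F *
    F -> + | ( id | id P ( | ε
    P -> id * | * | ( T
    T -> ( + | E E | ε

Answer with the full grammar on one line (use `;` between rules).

E -> * * | P E | F * | *; F -> + | ( id | id P (; P -> id * | * | ( T | (; T -> ( + | E E

Nullable nonterminals: {F, T}.
ε ∉ L(G), so no ε-production is kept.
For each production, add variants omitting each subset of nullable occurrences: E → F * gives F * | *. P → ( T gives ( T | (.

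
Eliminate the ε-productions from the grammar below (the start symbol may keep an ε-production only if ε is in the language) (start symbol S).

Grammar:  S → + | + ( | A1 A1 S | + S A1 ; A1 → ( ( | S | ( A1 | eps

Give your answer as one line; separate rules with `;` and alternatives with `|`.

S → + | + ( | A1 A1 S | A1 S | + S A1 | + S; A1 → ( ( | S | ( A1 | (

Nullable set = {A1}.
ε ∉ L(G), so no ε-production is kept.
Add the nullable-subset variants: S → A1 A1 S gives A1 A1 S | A1 S. S → + S A1 gives + S A1 | + S. A1 → ( A1 gives ( A1 | (.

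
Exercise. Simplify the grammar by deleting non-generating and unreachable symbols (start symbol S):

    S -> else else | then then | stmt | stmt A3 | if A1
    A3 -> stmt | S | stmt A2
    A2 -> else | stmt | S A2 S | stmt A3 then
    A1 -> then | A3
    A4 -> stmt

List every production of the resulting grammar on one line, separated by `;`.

Generating nonterminals: {A1, A2, A3, A4, S}.
Reachable from S after that: {A1, A2, A3, S}.
Removed useless symbols: {A4} and every production mentioning them.

S -> else else | then then | stmt | stmt A3 | if A1; A3 -> stmt | S | stmt A2; A2 -> else | stmt | S A2 S | stmt A3 then; A1 -> then | A3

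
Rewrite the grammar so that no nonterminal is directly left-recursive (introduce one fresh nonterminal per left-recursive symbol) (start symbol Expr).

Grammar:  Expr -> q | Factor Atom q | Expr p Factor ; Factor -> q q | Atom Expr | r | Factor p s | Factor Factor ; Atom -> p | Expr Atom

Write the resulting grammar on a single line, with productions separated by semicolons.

Directly left-recursive nonterminals: Expr, Factor.
For Expr: α = {p Factor}, β = {q, Factor Atom q}. Rewrite as Expr → β Expr1 and Expr1 → α Expr1 | ε.
For Factor: α = {p s, Factor}, β = {q q, Atom Expr, r}. Rewrite as Factor → β Factor1 and Factor1 → α Factor1 | ε.

Expr -> q Expr1 | Factor Atom q Expr1; Factor -> q q Factor1 | Atom Expr Factor1 | r Factor1; Atom -> p | Expr Atom; Expr1 -> p Factor Expr1 | ε; Factor1 -> p s Factor1 | Factor Factor1 | ε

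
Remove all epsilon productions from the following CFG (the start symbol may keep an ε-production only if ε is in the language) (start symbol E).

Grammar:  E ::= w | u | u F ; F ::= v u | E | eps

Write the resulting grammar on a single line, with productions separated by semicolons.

E ::= w | u | u F; F ::= v u | E

Nullable nonterminals: {F}.
ε ∉ L(G), so no ε-production is kept.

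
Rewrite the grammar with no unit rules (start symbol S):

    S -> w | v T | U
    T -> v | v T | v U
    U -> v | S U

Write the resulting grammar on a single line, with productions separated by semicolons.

S -> v | S U | w | v T; T -> v | v T | v U; U -> v | S U

Unit pairs: S ⇒* {U}.
Replace each nonterminal's rules with the union of the non-unit rules of every nonterminal it unit-derives.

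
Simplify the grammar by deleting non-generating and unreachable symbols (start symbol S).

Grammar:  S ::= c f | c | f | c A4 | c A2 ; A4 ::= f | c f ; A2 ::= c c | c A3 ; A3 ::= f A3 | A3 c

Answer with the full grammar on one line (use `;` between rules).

Generating nonterminals: {A2, A4, S}.
Reachable from S after that: {A2, A4, S}.
Removed useless symbols: {A3} and every production mentioning them.

S ::= c f | c | f | c A4 | c A2; A4 ::= f | c f; A2 ::= c c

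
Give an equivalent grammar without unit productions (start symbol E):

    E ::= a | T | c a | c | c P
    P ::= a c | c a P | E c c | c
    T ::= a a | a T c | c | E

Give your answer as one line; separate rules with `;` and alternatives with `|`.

E ::= a | c a | c | c P | a a | a T c; P ::= a c | c a P | E c c | c; T ::= a | c a | c | c P | a a | a T c

Unit pairs: E ⇒* {T}; T ⇒* {E}.
For each unit pair (A, B), copy every non-unit production of B to A, then drop all unit productions.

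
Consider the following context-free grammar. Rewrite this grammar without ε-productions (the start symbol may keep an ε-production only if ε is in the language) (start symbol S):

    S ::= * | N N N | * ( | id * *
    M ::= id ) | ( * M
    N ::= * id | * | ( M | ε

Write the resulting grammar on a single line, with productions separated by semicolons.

Nullable nonterminals: {N, S}.
ε ∈ L(G) since S is nullable, so keep S → ε.
Add the nullable-subset variants: S → N N N gives N N N | N N | N.

S ::= * | N N N | N N | N | * ( | id * * | ε; M ::= id ) | ( * M; N ::= * id | * | ( M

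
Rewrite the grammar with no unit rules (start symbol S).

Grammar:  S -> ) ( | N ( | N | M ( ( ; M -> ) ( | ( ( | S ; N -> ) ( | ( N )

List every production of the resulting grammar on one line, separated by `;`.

S -> ) ( | N ( | M ( ( | ( N ); M -> ) ( | N ( | M ( ( | ( N ) | ( (; N -> ) ( | ( N )

Unit pairs: M ⇒* {N, S}; S ⇒* {N}.
For every A with A ⇒* B via unit rules, add B's non-unit alternatives to A; then delete every rule of the form X → Y.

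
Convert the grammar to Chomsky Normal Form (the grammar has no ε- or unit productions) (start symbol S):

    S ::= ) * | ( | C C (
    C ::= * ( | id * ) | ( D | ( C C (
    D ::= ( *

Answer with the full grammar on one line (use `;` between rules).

S ::= X1 X2 | ( | C Y1; C ::= X2 X3 | X4 Y2 | X3 D | X3 Y3; D ::= X3 X2; X1 ::= ); X2 ::= *; X3 ::= (; X4 ::= id; Y1 ::= C X3; Y2 ::= X2 X1; Y3 ::= C Y4; Y4 ::= C X3

Introduce a nonterminal for each terminal appearing in a rule of length ≥ 2: X1 → ), X2 → *, X3 → (, X4 → id.
Binarize each right-hand side of length ≥ 3 by chaining fresh nonterminals (Y1, Y2, …): affected rules were S → C C X3; C → X4 X2 X1; C → X3 C C X3.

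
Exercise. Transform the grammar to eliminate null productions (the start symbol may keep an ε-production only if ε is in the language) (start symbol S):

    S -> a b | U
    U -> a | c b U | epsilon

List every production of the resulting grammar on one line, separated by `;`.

The nullable symbols are {S, U}.
ε ∈ L(G) since S is nullable, so keep S → ε.
Add the nullable-subset variants: U → c b U gives c b U | c b.

S -> a b | U | epsilon; U -> a | c b U | c b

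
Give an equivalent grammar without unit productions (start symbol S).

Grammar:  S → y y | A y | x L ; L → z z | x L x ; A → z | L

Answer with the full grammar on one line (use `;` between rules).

S → y y | A y | x L; L → z z | x L x; A → z z | x L x | z

Unit pairs: A ⇒* {L}.
Replace each nonterminal's rules with the union of the non-unit rules of every nonterminal it unit-derives.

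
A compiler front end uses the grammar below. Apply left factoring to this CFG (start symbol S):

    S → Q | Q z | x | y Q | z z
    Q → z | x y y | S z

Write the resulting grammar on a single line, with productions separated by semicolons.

S has alternatives sharing prefix 'Q': factor to S → Q S' with S' → ε | z.

S → x | y Q | z z | Q S'; Q → z | x y y | S z; S' → ε | z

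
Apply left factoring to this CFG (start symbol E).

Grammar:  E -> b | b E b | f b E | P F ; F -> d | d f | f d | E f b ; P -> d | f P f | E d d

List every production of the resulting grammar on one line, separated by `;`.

E has alternatives sharing prefix 'b': factor to E → b E' with E' → ε | E b.
F has alternatives sharing prefix 'd': factor to F → d F' with F' → ε | f.

E -> f b E | P F | b E'; F -> f d | E f b | d F'; P -> d | f P f | E d d; E' -> ε | E b; F' -> ε | f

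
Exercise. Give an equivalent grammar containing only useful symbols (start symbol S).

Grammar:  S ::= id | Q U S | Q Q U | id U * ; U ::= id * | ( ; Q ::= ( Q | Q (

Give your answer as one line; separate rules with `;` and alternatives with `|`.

S ::= id | id U *; U ::= id * | (

Generating nonterminals: {S, U}.
Reachable from S after that: {S, U}.
Removed useless symbols: {Q} and every production mentioning them.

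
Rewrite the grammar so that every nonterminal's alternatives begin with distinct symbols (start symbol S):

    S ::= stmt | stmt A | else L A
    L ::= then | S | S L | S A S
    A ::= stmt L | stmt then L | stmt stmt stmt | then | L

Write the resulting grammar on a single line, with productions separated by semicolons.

S ::= else L A | stmt S'; L ::= then | S L'; A ::= then | L | stmt A'; S' ::= ε | A; L' ::= ε | L | A S; A' ::= L | then L | stmt stmt

S has alternatives sharing prefix 'stmt': factor to S → stmt S' with S' → ε | A.
L has alternatives sharing prefix 'S': factor to L → S L' with L' → ε | L | A S.
A has alternatives sharing prefix 'stmt': factor to A → stmt A' with A' → L | then L | stmt stmt.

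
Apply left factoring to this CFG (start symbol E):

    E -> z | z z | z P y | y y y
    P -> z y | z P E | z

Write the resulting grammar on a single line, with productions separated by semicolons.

E -> y y y | z E'; P -> z P'; E' -> ε | z | P y; P' -> y | P E | ε

E has alternatives sharing prefix 'z': factor to E → z E' with E' → ε | z | P y.
P has alternatives sharing prefix 'z': factor to P → z P' with P' → y | P E | ε.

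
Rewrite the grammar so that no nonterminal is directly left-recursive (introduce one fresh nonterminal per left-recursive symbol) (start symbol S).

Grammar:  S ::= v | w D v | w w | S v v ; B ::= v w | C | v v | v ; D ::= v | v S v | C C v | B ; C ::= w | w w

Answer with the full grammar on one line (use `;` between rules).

S ::= v S' | w D v S' | w w S'; B ::= v w | C | v v | v; D ::= v | v S v | C C v | B; C ::= w | w w; S' ::= v v S' | ε

Directly left-recursive nonterminal: S.
For S: α = {v v}, β = {v, w D v, w w}. Rewrite as S → β S' and S' → α S' | ε.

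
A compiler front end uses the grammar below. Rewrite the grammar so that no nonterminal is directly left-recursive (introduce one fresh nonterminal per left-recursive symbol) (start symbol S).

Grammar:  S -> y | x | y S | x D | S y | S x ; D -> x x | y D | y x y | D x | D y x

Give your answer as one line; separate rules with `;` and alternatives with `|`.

Left recursion appears on S, D.
For S: α = {y, x}, β = {y, x, y S, x D}. Rewrite as S → β S' and S' → α S' | ε.
For D: α = {x, y x}, β = {x x, y D, y x y}. Rewrite as D → β D' and D' → α D' | ε.

S -> y S' | x S' | y S S' | x D S'; D -> x x D' | y D D' | y x y D'; S' -> y S' | x S' | ε; D' -> x D' | y x D' | ε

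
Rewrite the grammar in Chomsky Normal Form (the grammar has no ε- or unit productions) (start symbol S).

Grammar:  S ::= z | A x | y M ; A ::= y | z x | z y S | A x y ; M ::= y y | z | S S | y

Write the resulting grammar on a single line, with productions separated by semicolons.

Introduce a nonterminal for each terminal appearing in a rule of length ≥ 2: X1 → x, X2 → y, X3 → z.
Binarize each right-hand side of length ≥ 3 by chaining fresh nonterminals (Y1, Y2, …): affected rules were A → X3 X2 S; A → A X1 X2.

S ::= z | A X1 | X2 M; A ::= y | X3 X1 | X3 Y1 | A Y2; M ::= X2 X2 | z | S S | y; X1 ::= x; X2 ::= y; X3 ::= z; Y1 ::= X2 S; Y2 ::= X1 X2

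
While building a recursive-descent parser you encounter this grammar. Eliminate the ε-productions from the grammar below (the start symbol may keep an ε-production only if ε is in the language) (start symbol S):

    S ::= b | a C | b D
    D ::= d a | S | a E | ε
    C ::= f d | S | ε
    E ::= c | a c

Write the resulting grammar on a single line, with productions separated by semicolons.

Nullable nonterminals: {C, D}.
ε ∉ L(G), so no ε-production is kept.
For each production, add variants omitting each subset of nullable occurrences: S → a C gives a C | a.

S ::= b | a C | a | b D; D ::= d a | S | a E; C ::= f d | S; E ::= c | a c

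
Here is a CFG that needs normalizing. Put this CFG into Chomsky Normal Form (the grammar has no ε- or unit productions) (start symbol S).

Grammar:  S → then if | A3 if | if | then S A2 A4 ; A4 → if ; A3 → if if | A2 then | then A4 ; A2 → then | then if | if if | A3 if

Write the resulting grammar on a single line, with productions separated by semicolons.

Introduce a nonterminal for each terminal appearing in a rule of length ≥ 2: X1 → then, X2 → if.
Binarize each right-hand side of length ≥ 3 by chaining fresh nonterminals (Y1, Y2, …): affected rules were S → X1 S A2 A4.

S → X1 X2 | A3 X2 | if | X1 Y1; A4 → if; A3 → X2 X2 | A2 X1 | X1 A4; A2 → then | X1 X2 | X2 X2 | A3 X2; X1 → then; X2 → if; Y1 → S Y2; Y2 → A2 A4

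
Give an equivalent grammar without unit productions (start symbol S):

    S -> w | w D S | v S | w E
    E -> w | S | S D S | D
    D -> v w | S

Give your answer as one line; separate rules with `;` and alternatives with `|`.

Unit pairs: D ⇒* {S}; E ⇒* {D, S}.
For every A with A ⇒* B via unit rules, add B's non-unit alternatives to A; then delete every rule of the form X → Y.

S -> w | w D S | v S | w E; E -> w | S D S | v w | w D S | v S | w E; D -> w | w D S | v S | w E | v w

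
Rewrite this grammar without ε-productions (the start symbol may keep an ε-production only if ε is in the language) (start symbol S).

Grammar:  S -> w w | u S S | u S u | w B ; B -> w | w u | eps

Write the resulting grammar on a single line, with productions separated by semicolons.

S -> w w | u S S | u S u | w B | w; B -> w | w u

The nullable symbols are {B}.
ε ∉ L(G), so no ε-production is kept.
Add the nullable-subset variants: S → w B gives w B | w.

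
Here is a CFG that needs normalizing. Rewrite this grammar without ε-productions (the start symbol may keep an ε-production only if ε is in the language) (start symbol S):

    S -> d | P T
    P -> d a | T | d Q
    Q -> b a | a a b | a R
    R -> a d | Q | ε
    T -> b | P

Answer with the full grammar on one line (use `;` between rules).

S -> d | P T; P -> d a | T | d Q; Q -> b a | a a b | a R | a; R -> a d | Q; T -> b | P

Nullable set = {R}.
ε ∉ L(G), so no ε-production is kept.
For each production, add variants omitting each subset of nullable occurrences: Q → a R gives a R | a.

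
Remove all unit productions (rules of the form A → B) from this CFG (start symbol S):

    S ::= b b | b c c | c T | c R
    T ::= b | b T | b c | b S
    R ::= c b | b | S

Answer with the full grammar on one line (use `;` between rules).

Unit pairs: R ⇒* {S}.
Replace each nonterminal's rules with the union of the non-unit rules of every nonterminal it unit-derives.

S ::= b b | b c c | c T | c R; T ::= b | b T | b c | b S; R ::= b b | b c c | c T | c R | c b | b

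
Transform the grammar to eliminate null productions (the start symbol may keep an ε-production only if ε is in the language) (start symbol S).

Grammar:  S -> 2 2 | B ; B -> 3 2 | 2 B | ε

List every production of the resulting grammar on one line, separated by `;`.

S -> 2 2 | B | ε; B -> 3 2 | 2 B | 2

Nullable nonterminals: {B, S}.
ε ∈ L(G) since S is nullable, so keep S → ε.
Add the nullable-subset variants: B → 2 B gives 2 B | 2.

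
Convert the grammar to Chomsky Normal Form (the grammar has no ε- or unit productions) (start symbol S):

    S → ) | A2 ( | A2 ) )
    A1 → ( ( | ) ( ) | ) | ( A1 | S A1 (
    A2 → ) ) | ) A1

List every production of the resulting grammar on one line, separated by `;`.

S → ) | A2 X1 | A2 Y1; A1 → X1 X1 | X2 Y2 | ) | X1 A1 | S Y3; A2 → X2 X2 | X2 A1; X1 → (; X2 → ); Y1 → X2 X2; Y2 → X1 X2; Y3 → A1 X1

Introduce a nonterminal for each terminal appearing in a rule of length ≥ 2: X1 → (, X2 → ).
Binarize each right-hand side of length ≥ 3 by chaining fresh nonterminals (Y1, Y2, …): affected rules were S → A2 X2 X2; A1 → X2 X1 X2; A1 → S A1 X1.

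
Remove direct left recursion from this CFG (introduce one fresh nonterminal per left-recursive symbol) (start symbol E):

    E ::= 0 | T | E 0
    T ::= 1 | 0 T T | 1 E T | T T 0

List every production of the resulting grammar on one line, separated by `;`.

E, T are directly left-recursive.
For E: α = {0}, β = {0, T}. Rewrite as E → β E' and E' → α E' | ε.
For T: α = {T 0}, β = {1, 0 T T, 1 E T}. Rewrite as T → β T' and T' → α T' | ε.

E ::= 0 E' | T E'; T ::= 1 T' | 0 T T T' | 1 E T T'; E' ::= 0 E' | ε; T' ::= T 0 T' | ε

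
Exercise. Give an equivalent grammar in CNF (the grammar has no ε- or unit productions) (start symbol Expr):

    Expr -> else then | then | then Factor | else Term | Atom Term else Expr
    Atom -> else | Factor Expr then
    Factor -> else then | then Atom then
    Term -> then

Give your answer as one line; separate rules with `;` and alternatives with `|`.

Expr -> X1 X2 | then | X2 Factor | X1 Term | Atom Y1; Atom -> else | Factor Y3; Factor -> X1 X2 | X2 Y4; Term -> then; X1 -> else; X2 -> then; Y1 -> Term Y2; Y2 -> X1 Expr; Y3 -> Expr X2; Y4 -> Atom X2

Introduce a nonterminal for each terminal appearing in a rule of length ≥ 2: X1 → else, X2 → then.
Binarize each right-hand side of length ≥ 3 by chaining fresh nonterminals (Y1, Y2, …): affected rules were Expr → Atom Term X1 Expr; Atom → Factor Expr X2; Factor → X2 Atom X2.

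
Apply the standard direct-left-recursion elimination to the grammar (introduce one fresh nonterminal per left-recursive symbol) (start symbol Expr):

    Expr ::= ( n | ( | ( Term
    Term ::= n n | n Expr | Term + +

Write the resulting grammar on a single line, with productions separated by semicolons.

Left recursion appears on Term.
For Term: α = {+ +}, β = {n n, n Expr}. Rewrite as Term → β Term1 and Term1 → α Term1 | ε.

Expr ::= ( n | ( | ( Term; Term ::= n n Term1 | n Expr Term1; Term1 ::= + + Term1 | ε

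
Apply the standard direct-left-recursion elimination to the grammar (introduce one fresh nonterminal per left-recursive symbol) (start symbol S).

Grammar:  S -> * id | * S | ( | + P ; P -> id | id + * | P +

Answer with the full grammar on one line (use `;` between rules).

S -> * id | * S | ( | + P; P -> id P' | id + * P'; P' -> + P' | ε

Left recursion appears on P.
For P: α = {+}, β = {id, id + *}. Rewrite as P → β P' and P' → α P' | ε.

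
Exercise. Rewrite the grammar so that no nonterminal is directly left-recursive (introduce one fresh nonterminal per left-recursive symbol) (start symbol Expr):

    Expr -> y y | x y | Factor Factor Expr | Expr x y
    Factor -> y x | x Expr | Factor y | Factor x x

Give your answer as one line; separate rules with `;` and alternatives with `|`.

Expr -> y y Expr1 | x y Expr1 | Factor Factor Expr Expr1; Factor -> y x Factor1 | x Expr Factor1; Expr1 -> x y Expr1 | ε; Factor1 -> y Factor1 | x x Factor1 | ε

Left recursion appears on Expr, Factor.
For Expr: α = {x y}, β = {y y, x y, Factor Factor Expr}. Rewrite as Expr → β Expr1 and Expr1 → α Expr1 | ε.
For Factor: α = {y, x x}, β = {y x, x Expr}. Rewrite as Factor → β Factor1 and Factor1 → α Factor1 | ε.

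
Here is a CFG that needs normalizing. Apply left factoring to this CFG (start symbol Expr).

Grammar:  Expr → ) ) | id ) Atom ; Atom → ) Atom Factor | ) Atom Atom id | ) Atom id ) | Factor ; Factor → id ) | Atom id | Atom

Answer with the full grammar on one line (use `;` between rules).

Expr → ) ) | id ) Atom; Atom → Factor | ) Atom Atom1; Factor → id ) | Atom Factor1; Atom1 → Factor | Atom id | id ); Factor1 → id | ε

Atom has alternatives sharing prefix ') Atom': factor to Atom → ) Atom Atom1 with Atom1 → Factor | Atom id | id ).
Factor has alternatives sharing prefix 'Atom': factor to Factor → Atom Factor1 with Factor1 → id | ε.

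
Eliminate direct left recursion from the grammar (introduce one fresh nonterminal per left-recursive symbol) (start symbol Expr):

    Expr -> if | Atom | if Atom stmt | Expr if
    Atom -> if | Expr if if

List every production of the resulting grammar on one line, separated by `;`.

Directly left-recursive nonterminal: Expr.
For Expr: α = {if}, β = {if, Atom, if Atom stmt}. Rewrite as Expr → β Expr1 and Expr1 → α Expr1 | ε.

Expr -> if Expr1 | Atom Expr1 | if Atom stmt Expr1; Atom -> if | Expr if if; Expr1 -> if Expr1 | ε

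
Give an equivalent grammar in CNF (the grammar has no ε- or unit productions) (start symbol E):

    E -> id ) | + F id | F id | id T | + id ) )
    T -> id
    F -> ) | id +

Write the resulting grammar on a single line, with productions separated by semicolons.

Introduce a nonterminal for each terminal appearing in a rule of length ≥ 2: X1 → id, X2 → ), X3 → +.
Binarize each right-hand side of length ≥ 3 by chaining fresh nonterminals (Y1, Y2, …): affected rules were E → X3 F X1; E → X3 X1 X2 X2.

E -> X1 X2 | X3 Y1 | F X1 | X1 T | X3 Y2; T -> id; F -> ) | X1 X3; X1 -> id; X2 -> ); X3 -> +; Y1 -> F X1; Y2 -> X1 Y3; Y3 -> X2 X2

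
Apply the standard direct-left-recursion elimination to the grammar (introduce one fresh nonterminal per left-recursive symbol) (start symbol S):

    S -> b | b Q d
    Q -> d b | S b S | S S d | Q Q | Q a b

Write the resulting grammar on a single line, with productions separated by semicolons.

Directly left-recursive nonterminal: Q.
For Q: α = {Q, a b}, β = {d b, S b S, S S d}. Rewrite as Q → β Q' and Q' → α Q' | ε.

S -> b | b Q d; Q -> d b Q' | S b S Q' | S S d Q'; Q' -> Q Q' | a b Q' | ε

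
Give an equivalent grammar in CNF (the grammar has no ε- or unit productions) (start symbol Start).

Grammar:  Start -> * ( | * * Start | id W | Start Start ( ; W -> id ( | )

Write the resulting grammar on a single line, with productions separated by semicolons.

Start -> X1 X2 | X1 Y1 | X3 W | Start Y2; W -> X3 X2 | ); X1 -> *; X2 -> (; X3 -> id; Y1 -> X1 Start; Y2 -> Start X2

Introduce a nonterminal for each terminal appearing in a rule of length ≥ 2: X1 → *, X2 → (, X3 → id.
Binarize each right-hand side of length ≥ 3 by chaining fresh nonterminals (Y1, Y2, …): affected rules were Start → X1 X1 Start; Start → Start Start X2.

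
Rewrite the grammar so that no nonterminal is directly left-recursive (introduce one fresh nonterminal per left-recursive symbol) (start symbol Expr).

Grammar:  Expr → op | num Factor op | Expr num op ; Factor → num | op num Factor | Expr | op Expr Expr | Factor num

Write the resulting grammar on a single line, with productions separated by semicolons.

Expr, Factor are directly left-recursive.
For Expr: α = {num op}, β = {op, num Factor op}. Rewrite as Expr → β Expr1 and Expr1 → α Expr1 | ε.
For Factor: α = {num}, β = {num, op num Factor, Expr, op Expr Expr}. Rewrite as Factor → β Factor1 and Factor1 → α Factor1 | ε.

Expr → op Expr1 | num Factor op Expr1; Factor → num Factor1 | op num Factor Factor1 | Expr Factor1 | op Expr Expr Factor1; Expr1 → num op Expr1 | ε; Factor1 → num Factor1 | ε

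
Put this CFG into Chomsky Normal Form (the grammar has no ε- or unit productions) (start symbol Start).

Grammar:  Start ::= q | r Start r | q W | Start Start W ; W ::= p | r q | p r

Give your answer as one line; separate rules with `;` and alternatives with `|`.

Start ::= q | X1 Y1 | X2 W | Start Y2; W ::= p | X1 X2 | X3 X1; X1 ::= r; X2 ::= q; X3 ::= p; Y1 ::= Start X1; Y2 ::= Start W

Introduce a nonterminal for each terminal appearing in a rule of length ≥ 2: X1 → r, X2 → q, X3 → p.
Binarize each right-hand side of length ≥ 3 by chaining fresh nonterminals (Y1, Y2, …): affected rules were Start → X1 Start X1; Start → Start Start W.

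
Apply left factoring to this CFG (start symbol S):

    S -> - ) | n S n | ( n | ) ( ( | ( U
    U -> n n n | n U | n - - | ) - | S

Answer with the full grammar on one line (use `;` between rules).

S has alternatives sharing prefix '(': factor to S → ( S' with S' → n | U.
U has alternatives sharing prefix 'n': factor to U → n U' with U' → n n | U | - -.

S -> - ) | n S n | ) ( ( | ( S'; U -> ) - | S | n U'; S' -> n | U; U' -> n n | U | - -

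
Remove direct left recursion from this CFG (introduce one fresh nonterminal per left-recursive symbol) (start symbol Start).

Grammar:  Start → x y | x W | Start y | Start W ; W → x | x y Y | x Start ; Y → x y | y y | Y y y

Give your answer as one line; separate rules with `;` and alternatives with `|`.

Start → x y Start1 | x W Start1; W → x | x y Y | x Start; Y → x y Y1 | y y Y1; Start1 → y Start1 | W Start1 | ε; Y1 → y y Y1 | ε

Start, Y are directly left-recursive.
For Start: α = {y, W}, β = {x y, x W}. Rewrite as Start → β Start1 and Start1 → α Start1 | ε.
For Y: α = {y y}, β = {x y, y y}. Rewrite as Y → β Y1 and Y1 → α Y1 | ε.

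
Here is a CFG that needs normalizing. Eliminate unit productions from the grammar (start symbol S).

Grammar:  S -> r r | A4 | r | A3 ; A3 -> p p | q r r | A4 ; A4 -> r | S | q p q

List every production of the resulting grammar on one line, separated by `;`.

Unit pairs: A3 ⇒* {A4, S}; A4 ⇒* {A3, S}; S ⇒* {A3, A4}.
Replace each nonterminal's rules with the union of the non-unit rules of every nonterminal it unit-derives.

S -> r | q p q | r r | p p | q r r; A3 -> r | q p q | r r | p p | q r r; A4 -> r | q p q | r r | p p | q r r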